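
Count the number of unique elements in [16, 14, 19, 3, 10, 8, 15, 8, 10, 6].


List all unique values:
Distinct values: [3, 6, 8, 10, 14, 15, 16, 19]
Count = 8
Final answer: 8


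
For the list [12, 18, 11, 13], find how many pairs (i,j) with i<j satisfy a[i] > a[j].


For each element, count the later elements that are smaller than it:
  12 (index 0): smaller elements after it = [11] -> 1
  18 (index 1): smaller elements after it = [11, 13] -> 2
  11 (index 2): smaller elements after it = [] -> 0
Total inversions = 1 + 2 + 0 = 3
Final answer: 3


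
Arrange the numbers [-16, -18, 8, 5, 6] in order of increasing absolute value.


Compute absolute values:
  |-16| = 16
  |-18| = 18
  |8| = 8
  |5| = 5
  |6| = 6
Absolute values in increasing order: 5 < 6 < 8 < 16 < 18
Listing the original numbers in that order gives the answer.
Final answer: [5, 6, 8, -16, -18]


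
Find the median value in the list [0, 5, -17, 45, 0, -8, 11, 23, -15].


First, sort the list: [-17, -15, -8, 0, 0, 5, 11, 23, 45]
The list has 9 elements (odd count).
The middle index is 4 (0-based), and the element there is 0.
Final answer: 0


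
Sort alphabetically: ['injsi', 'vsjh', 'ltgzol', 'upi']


Compare strings character by character (the first differing letter decides):
  'injsi' < 'ltgzol' since 'i' < 'l' at position 1
  'ltgzol' < 'upi' since 'l' < 'u' at position 1
  'upi' < 'vsjh' since 'u' < 'v' at position 1
Chaining these comparisons gives the alphabetical order.
Final answer: ['injsi', 'ltgzol', 'upi', 'vsjh']


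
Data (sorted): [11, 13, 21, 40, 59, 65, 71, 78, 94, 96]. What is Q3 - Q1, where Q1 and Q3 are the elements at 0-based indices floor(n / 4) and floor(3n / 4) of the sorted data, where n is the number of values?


The data has n = 10 elements.
Q1 index = floor(10 / 4) = floor(2.5) = 2; Q3 index = floor(3 * 10 / 4) = floor(7.5) = 7
Q1 = element at index 2 = 21
Q3 = element at index 7 = 78
IQR = 78 - 21 = 57
Final answer: 57


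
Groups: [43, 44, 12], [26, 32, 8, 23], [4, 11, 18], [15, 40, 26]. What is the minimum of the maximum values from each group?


Find max of each group:
  Group 1: [43, 44, 12] -> max = 44
  Group 2: [26, 32, 8, 23] -> max = 32
  Group 3: [4, 11, 18] -> max = 18
  Group 4: [15, 40, 26] -> max = 40
Maxes: [44, 32, 18, 40]
Minimum of maxes = 18
Final answer: 18


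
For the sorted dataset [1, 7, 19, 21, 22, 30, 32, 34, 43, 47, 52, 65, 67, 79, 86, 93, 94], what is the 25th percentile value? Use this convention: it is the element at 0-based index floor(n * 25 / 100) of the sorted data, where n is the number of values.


The dataset has n = 17 elements.
Index = floor(17 * 25 / 100) = floor(425 / 100) = floor(4.25) = 4
Counting from index 0 in the sorted data, the element at index 4 is 22.
Final answer: 22


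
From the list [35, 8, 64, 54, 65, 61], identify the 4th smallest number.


Sort ascending: [8, 35, 54, 61, 64, 65]
The 4th element (1-indexed) is at index 3.
Value = 61
Final answer: 61


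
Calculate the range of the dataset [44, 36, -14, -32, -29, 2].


Maximum value: 44
Minimum value: -32
Range = 44 - (-32) = 76
Final answer: 76


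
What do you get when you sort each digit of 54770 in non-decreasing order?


The number 54770 has digits: 5, 4, 7, 7, 0
Sorted: 0, 4, 5, 7, 7
Joining the sorted digits gives the result.
Final answer: 04577


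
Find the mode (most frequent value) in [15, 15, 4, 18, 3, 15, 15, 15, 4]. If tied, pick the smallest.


Count the frequency of each value:
  3 appears 1 time(s)
  4 appears 2 time(s)
  15 appears 5 time(s)
  18 appears 1 time(s)
Maximum frequency is 5.
Only 15 reaches that frequency, so it is the mode.
Final answer: 15


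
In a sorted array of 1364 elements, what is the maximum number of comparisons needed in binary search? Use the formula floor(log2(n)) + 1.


Binary search halves the search space each step.
Maximum comparisons = floor(log2(1364)) + 1
log2(1364) = 10.4136
floor(log2(1364)) = 10, so 10 + 1 = 11
Final answer: 11


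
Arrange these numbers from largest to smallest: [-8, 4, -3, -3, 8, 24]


Original list: [-8, 4, -3, -3, 8, 24]
Repeatedly take the largest remaining element:
  Remaining [-8, 4, -3, -3, 8, 24] -> largest is 24
  Remaining [-8, 4, -3, -3, 8] -> largest is 8
  Remaining [-8, 4, -3, -3] -> largest is 4
  Remaining [-8, -3, -3] -> largest is -3
  Remaining [-8, -3] -> largest is -3
  Remaining [-8] -> largest is -8
Collecting the picks in order gives the descending list.
Final answer: [24, 8, 4, -3, -3, -8]


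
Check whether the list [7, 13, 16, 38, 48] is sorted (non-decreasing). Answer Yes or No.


Check consecutive pairs:
  7 <= 13? True
  13 <= 16? True
  16 <= 38? True
  38 <= 48? True
Every consecutive pair is in order, so the list is non-decreasing.
Final answer: Yes


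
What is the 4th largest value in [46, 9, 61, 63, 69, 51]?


Sort descending: [69, 63, 61, 51, 46, 9]
The 4th element (1-indexed) is at index 3.
Value = 51
Final answer: 51


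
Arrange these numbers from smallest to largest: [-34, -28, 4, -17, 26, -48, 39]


Original list: [-34, -28, 4, -17, 26, -48, 39]
Repeatedly take the smallest remaining element:
  Remaining [-34, -28, 4, -17, 26, -48, 39] -> smallest is -48
  Remaining [-34, -28, 4, -17, 26, 39] -> smallest is -34
  Remaining [-28, 4, -17, 26, 39] -> smallest is -28
  Remaining [4, -17, 26, 39] -> smallest is -17
  Remaining [4, 26, 39] -> smallest is 4
  Remaining [26, 39] -> smallest is 26
  Remaining [39] -> smallest is 39
Collecting the picks in order gives the sorted list.
Final answer: [-48, -34, -28, -17, 4, 26, 39]


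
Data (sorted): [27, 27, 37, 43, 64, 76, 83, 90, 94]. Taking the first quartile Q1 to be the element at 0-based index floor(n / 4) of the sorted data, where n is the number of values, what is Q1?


The list has n = 9 elements.
Q1 index = floor(9 / 4) = floor(2.25) = 2
Counting from index 0 in the sorted data, the element at index 2 is 37.
Final answer: 37


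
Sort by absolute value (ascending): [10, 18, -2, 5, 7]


Compute absolute values:
  |10| = 10
  |18| = 18
  |-2| = 2
  |5| = 5
  |7| = 7
Absolute values in increasing order: 2 < 5 < 7 < 10 < 18
Listing the original numbers in that order gives the answer.
Final answer: [-2, 5, 7, 10, 18]


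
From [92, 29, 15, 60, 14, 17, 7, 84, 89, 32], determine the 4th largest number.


Sort descending: [92, 89, 84, 60, 32, 29, 17, 15, 14, 7]
The 4th element (1-indexed) is at index 3.
Value = 60
Final answer: 60


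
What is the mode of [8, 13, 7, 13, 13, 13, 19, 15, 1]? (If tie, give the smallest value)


Count the frequency of each value:
  1 appears 1 time(s)
  7 appears 1 time(s)
  8 appears 1 time(s)
  13 appears 4 time(s)
  15 appears 1 time(s)
  19 appears 1 time(s)
Maximum frequency is 4.
Only 13 reaches that frequency, so it is the mode.
Final answer: 13


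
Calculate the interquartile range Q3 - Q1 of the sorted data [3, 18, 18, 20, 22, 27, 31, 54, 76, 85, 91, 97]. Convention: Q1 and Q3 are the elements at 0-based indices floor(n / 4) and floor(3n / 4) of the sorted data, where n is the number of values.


The data has n = 12 elements.
Q1 index = floor(12 / 4) = floor(3) = 3; Q3 index = floor(3 * 12 / 4) = floor(9) = 9
Q1 = element at index 3 = 20
Q3 = element at index 9 = 85
IQR = 85 - 20 = 65
Final answer: 65


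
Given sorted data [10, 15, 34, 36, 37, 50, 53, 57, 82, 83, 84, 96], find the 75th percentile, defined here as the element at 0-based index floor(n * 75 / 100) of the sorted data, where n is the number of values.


The dataset has n = 12 elements.
Index = floor(12 * 75 / 100) = floor(900 / 100) = floor(9) = 9
Counting from index 0 in the sorted data, the element at index 9 is 83.
Final answer: 83


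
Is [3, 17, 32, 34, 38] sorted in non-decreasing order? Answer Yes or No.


Check consecutive pairs:
  3 <= 17? True
  17 <= 32? True
  32 <= 34? True
  34 <= 38? True
Every consecutive pair is in order, so the list is non-decreasing.
Final answer: Yes


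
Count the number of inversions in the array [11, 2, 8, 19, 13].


For each element, count the later elements that are smaller than it:
  11 (index 0): smaller elements after it = [2, 8] -> 2
  2 (index 1): smaller elements after it = [] -> 0
  8 (index 2): smaller elements after it = [] -> 0
  19 (index 3): smaller elements after it = [13] -> 1
Total inversions = 2 + 0 + 0 + 1 = 3
Final answer: 3


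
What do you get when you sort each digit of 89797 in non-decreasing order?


The number 89797 has digits: 8, 9, 7, 9, 7
Sorted: 7, 7, 8, 9, 9
Joining the sorted digits gives the result.
Final answer: 77899


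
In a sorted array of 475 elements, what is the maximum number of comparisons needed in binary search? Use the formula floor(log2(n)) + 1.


Binary search halves the search space each step.
Maximum comparisons = floor(log2(475)) + 1
log2(475) = 8.8918
floor(log2(475)) = 8, so 8 + 1 = 9
Final answer: 9


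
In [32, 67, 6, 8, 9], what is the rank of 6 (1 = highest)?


Sort descending: [67, 32, 9, 8, 6]
Find 6 in the sorted list.
6 is at position 5.
Final answer: 5


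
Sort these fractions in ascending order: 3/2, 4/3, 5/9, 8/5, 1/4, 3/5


Convert to decimal for comparison:
  3/2 = 1.5
  4/3 = 1.3333
  5/9 = 0.5556
  8/5 = 1.6
  1/4 = 0.25
  3/5 = 0.6
Decimals in increasing order: 0.25 < 0.5556 < 0.6 < 1.3333 < 1.5 < 1.6
Writing each back as its fraction gives the sorted order.
Final answer: 1/4, 5/9, 3/5, 4/3, 3/2, 8/5


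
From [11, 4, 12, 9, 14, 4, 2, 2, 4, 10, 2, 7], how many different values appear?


List all unique values:
Distinct values: [2, 4, 7, 9, 10, 11, 12, 14]
Count = 8
Final answer: 8


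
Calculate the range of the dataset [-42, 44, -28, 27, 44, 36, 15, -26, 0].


Maximum value: 44
Minimum value: -42
Range = 44 - (-42) = 86
Final answer: 86


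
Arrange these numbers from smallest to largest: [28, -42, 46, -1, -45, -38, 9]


Original list: [28, -42, 46, -1, -45, -38, 9]
Repeatedly take the smallest remaining element:
  Remaining [28, -42, 46, -1, -45, -38, 9] -> smallest is -45
  Remaining [28, -42, 46, -1, -38, 9] -> smallest is -42
  Remaining [28, 46, -1, -38, 9] -> smallest is -38
  Remaining [28, 46, -1, 9] -> smallest is -1
  Remaining [28, 46, 9] -> smallest is 9
  Remaining [28, 46] -> smallest is 28
  Remaining [46] -> smallest is 46
Collecting the picks in order gives the sorted list.
Final answer: [-45, -42, -38, -1, 9, 28, 46]


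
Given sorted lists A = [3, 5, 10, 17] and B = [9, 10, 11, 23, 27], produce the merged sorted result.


List A: [3, 5, 10, 17]
List B: [9, 10, 11, 23, 27]
Repeatedly compare the front elements and take the smaller:
  3 vs 9 -> take 3
  5 vs 9 -> take 5
  10 vs 9 -> take 9
  10 vs 10 -> take 10
  17 vs 10 -> take 10
  17 vs 11 -> take 11
  17 vs 23 -> take 17
  A is exhausted; append the rest of B: [23, 27]
Final answer: [3, 5, 9, 10, 10, 11, 17, 23, 27]


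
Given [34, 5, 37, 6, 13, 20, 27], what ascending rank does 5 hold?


Sort ascending: [5, 6, 13, 20, 27, 34, 37]
Find 5 in the sorted list.
5 is at position 1 (1-indexed).
Final answer: 1


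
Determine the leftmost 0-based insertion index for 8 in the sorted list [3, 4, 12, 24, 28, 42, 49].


List is sorted: [3, 4, 12, 24, 28, 42, 49]
We need the leftmost position where 8 can be inserted, i.e. the first index whose element is >= 8 (or the end of the list if none is).
Binary search with low=0, high=7 (0-based indices):
  low=0, high=7, mid=3: a[3]=24 >= 8, so high = 3
  low=0, high=3, mid=1: a[1]=4 < 8, so low = 2
  low=2, high=3, mid=2: a[2]=12 >= 8, so high = 2
Now low = high = 2, so the insertion index is 2.
Final answer: 2


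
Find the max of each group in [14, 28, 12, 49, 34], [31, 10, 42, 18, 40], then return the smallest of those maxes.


Find max of each group:
  Group 1: [14, 28, 12, 49, 34] -> max = 49
  Group 2: [31, 10, 42, 18, 40] -> max = 42
Maxes: [49, 42]
Minimum of maxes = 42
Final answer: 42


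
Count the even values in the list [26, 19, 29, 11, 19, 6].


Check each element:
  26 is even
  19 is odd
  29 is odd
  11 is odd
  19 is odd
  6 is even
Evens: [26, 6]
Count of evens = 2
Final answer: 2


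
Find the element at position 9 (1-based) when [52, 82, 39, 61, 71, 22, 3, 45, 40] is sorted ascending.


Sort ascending: [3, 22, 39, 40, 45, 52, 61, 71, 82]
The 9th element (1-indexed) is at index 8.
Value = 82
Final answer: 82


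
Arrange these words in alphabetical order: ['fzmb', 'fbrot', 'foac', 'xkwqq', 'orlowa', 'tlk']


Compare strings character by character (the first differing letter decides):
  'fbrot' < 'foac' since 'b' < 'o' at position 2
  'foac' < 'fzmb' since 'o' < 'z' at position 2
  'fzmb' < 'orlowa' since 'f' < 'o' at position 1
  'orlowa' < 'tlk' since 'o' < 't' at position 1
  'tlk' < 'xkwqq' since 't' < 'x' at position 1
Chaining these comparisons gives the alphabetical order.
Final answer: ['fbrot', 'foac', 'fzmb', 'orlowa', 'tlk', 'xkwqq']


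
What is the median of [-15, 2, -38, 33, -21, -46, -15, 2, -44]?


First, sort the list: [-46, -44, -38, -21, -15, -15, 2, 2, 33]
The list has 9 elements (odd count).
The middle index is 4 (0-based), and the element there is -15.
Final answer: -15


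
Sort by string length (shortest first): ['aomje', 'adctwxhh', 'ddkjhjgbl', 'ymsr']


Compute lengths:
  'aomje' has length 5
  'adctwxhh' has length 8
  'ddkjhjgbl' has length 9
  'ymsr' has length 4
Lengths in increasing order: 4 < 5 < 8 < 9
Listing the words in that order gives the answer.
Final answer: ['ymsr', 'aomje', 'adctwxhh', 'ddkjhjgbl']


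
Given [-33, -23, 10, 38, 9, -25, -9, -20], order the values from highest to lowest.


Original list: [-33, -23, 10, 38, 9, -25, -9, -20]
Repeatedly take the largest remaining element:
  Remaining [-33, -23, 10, 38, 9, -25, -9, -20] -> largest is 38
  Remaining [-33, -23, 10, 9, -25, -9, -20] -> largest is 10
  Remaining [-33, -23, 9, -25, -9, -20] -> largest is 9
  Remaining [-33, -23, -25, -9, -20] -> largest is -9
  Remaining [-33, -23, -25, -20] -> largest is -20
  Remaining [-33, -23, -25] -> largest is -23
  Remaining [-33, -25] -> largest is -25
  Remaining [-33] -> largest is -33
Collecting the picks in order gives the descending list.
Final answer: [38, 10, 9, -9, -20, -23, -25, -33]


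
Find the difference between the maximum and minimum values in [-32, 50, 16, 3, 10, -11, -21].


Maximum value: 50
Minimum value: -32
Range = 50 - (-32) = 82
Final answer: 82


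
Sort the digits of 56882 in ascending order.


The number 56882 has digits: 5, 6, 8, 8, 2
Sorted: 2, 5, 6, 8, 8
Joining the sorted digits gives the result.
Final answer: 25688


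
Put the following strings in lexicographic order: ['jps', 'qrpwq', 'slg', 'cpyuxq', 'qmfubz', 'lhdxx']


Compare strings character by character (the first differing letter decides):
  'cpyuxq' < 'jps' since 'c' < 'j' at position 1
  'jps' < 'lhdxx' since 'j' < 'l' at position 1
  'lhdxx' < 'qmfubz' since 'l' < 'q' at position 1
  'qmfubz' < 'qrpwq' since 'm' < 'r' at position 2
  'qrpwq' < 'slg' since 'q' < 's' at position 1
Chaining these comparisons gives the alphabetical order.
Final answer: ['cpyuxq', 'jps', 'lhdxx', 'qmfubz', 'qrpwq', 'slg']


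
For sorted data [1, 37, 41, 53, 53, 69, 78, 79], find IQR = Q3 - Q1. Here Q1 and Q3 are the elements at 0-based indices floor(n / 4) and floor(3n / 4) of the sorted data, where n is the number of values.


The data has n = 8 elements.
Q1 index = floor(8 / 4) = floor(2) = 2; Q3 index = floor(3 * 8 / 4) = floor(6) = 6
Q1 = element at index 2 = 41
Q3 = element at index 6 = 78
IQR = 78 - 41 = 37
Final answer: 37


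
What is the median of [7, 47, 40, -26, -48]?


First, sort the list: [-48, -26, 7, 40, 47]
The list has 5 elements (odd count).
The middle index is 2 (0-based), and the element there is 7.
Final answer: 7


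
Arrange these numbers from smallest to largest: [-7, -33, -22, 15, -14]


Original list: [-7, -33, -22, 15, -14]
Repeatedly take the smallest remaining element:
  Remaining [-7, -33, -22, 15, -14] -> smallest is -33
  Remaining [-7, -22, 15, -14] -> smallest is -22
  Remaining [-7, 15, -14] -> smallest is -14
  Remaining [-7, 15] -> smallest is -7
  Remaining [15] -> smallest is 15
Collecting the picks in order gives the sorted list.
Final answer: [-33, -22, -14, -7, 15]


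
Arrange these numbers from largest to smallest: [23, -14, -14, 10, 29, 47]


Original list: [23, -14, -14, 10, 29, 47]
Repeatedly take the largest remaining element:
  Remaining [23, -14, -14, 10, 29, 47] -> largest is 47
  Remaining [23, -14, -14, 10, 29] -> largest is 29
  Remaining [23, -14, -14, 10] -> largest is 23
  Remaining [-14, -14, 10] -> largest is 10
  Remaining [-14, -14] -> largest is -14
  Remaining [-14] -> largest is -14
Collecting the picks in order gives the descending list.
Final answer: [47, 29, 23, 10, -14, -14]


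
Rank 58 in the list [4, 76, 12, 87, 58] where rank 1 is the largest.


Sort descending: [87, 76, 58, 12, 4]
Find 58 in the sorted list.
58 is at position 3.
Final answer: 3


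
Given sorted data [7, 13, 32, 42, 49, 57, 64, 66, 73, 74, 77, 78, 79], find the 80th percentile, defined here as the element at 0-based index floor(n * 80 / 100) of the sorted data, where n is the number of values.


The dataset has n = 13 elements.
Index = floor(13 * 80 / 100) = floor(1040 / 100) = floor(10.4) = 10
Counting from index 0 in the sorted data, the element at index 10 is 77.
Final answer: 77


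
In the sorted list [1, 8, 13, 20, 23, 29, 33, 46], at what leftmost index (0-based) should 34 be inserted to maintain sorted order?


List is sorted: [1, 8, 13, 20, 23, 29, 33, 46]
We need the leftmost position where 34 can be inserted, i.e. the first index whose element is >= 34 (or the end of the list if none is).
Binary search with low=0, high=8 (0-based indices):
  low=0, high=8, mid=4: a[4]=23 < 34, so low = 5
  low=5, high=8, mid=6: a[6]=33 < 34, so low = 7
  low=7, high=8, mid=7: a[7]=46 >= 34, so high = 7
Now low = high = 7, so the insertion index is 7.
Final answer: 7


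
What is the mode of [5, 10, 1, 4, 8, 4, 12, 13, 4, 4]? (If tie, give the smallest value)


Count the frequency of each value:
  1 appears 1 time(s)
  4 appears 4 time(s)
  5 appears 1 time(s)
  8 appears 1 time(s)
  10 appears 1 time(s)
  12 appears 1 time(s)
  13 appears 1 time(s)
Maximum frequency is 4.
Only 4 reaches that frequency, so it is the mode.
Final answer: 4


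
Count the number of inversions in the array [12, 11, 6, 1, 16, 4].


For each element, count the later elements that are smaller than it:
  12 (index 0): smaller elements after it = [11, 6, 1, 4] -> 4
  11 (index 1): smaller elements after it = [6, 1, 4] -> 3
  6 (index 2): smaller elements after it = [1, 4] -> 2
  1 (index 3): smaller elements after it = [] -> 0
  16 (index 4): smaller elements after it = [4] -> 1
Total inversions = 4 + 3 + 2 + 0 + 1 = 10
Final answer: 10


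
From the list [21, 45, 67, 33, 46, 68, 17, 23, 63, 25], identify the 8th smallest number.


Sort ascending: [17, 21, 23, 25, 33, 45, 46, 63, 67, 68]
The 8th element (1-indexed) is at index 7.
Value = 63
Final answer: 63


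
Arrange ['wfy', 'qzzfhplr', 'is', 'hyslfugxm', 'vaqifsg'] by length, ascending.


Compute lengths:
  'wfy' has length 3
  'qzzfhplr' has length 8
  'is' has length 2
  'hyslfugxm' has length 9
  'vaqifsg' has length 7
Lengths in increasing order: 2 < 3 < 7 < 8 < 9
Listing the words in that order gives the answer.
Final answer: ['is', 'wfy', 'vaqifsg', 'qzzfhplr', 'hyslfugxm']


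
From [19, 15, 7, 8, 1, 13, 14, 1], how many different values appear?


List all unique values:
Distinct values: [1, 7, 8, 13, 14, 15, 19]
Count = 7
Final answer: 7


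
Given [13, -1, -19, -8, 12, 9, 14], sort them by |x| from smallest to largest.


Compute absolute values:
  |13| = 13
  |-1| = 1
  |-19| = 19
  |-8| = 8
  |12| = 12
  |9| = 9
  |14| = 14
Absolute values in increasing order: 1 < 8 < 9 < 12 < 13 < 14 < 19
Listing the original numbers in that order gives the answer.
Final answer: [-1, -8, 9, 12, 13, 14, -19]


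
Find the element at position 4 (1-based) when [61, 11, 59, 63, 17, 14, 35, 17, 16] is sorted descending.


Sort descending: [63, 61, 59, 35, 17, 17, 16, 14, 11]
The 4th element (1-indexed) is at index 3.
Value = 35
Final answer: 35


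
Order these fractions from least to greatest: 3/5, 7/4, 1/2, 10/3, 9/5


Convert to decimal for comparison:
  3/5 = 0.6
  7/4 = 1.75
  1/2 = 0.5
  10/3 = 3.3333
  9/5 = 1.8
Decimals in increasing order: 0.5 < 0.6 < 1.75 < 1.8 < 3.3333
Writing each back as its fraction gives the sorted order.
Final answer: 1/2, 3/5, 7/4, 9/5, 10/3


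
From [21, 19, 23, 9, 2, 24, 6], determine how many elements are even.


Check each element:
  21 is odd
  19 is odd
  23 is odd
  9 is odd
  2 is even
  24 is even
  6 is even
Evens: [2, 24, 6]
Count of evens = 3
Final answer: 3


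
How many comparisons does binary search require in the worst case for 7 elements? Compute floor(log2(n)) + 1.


Binary search halves the search space each step.
Maximum comparisons = floor(log2(7)) + 1
log2(7) = 2.8074
floor(log2(7)) = 2, so 2 + 1 = 3
Final answer: 3


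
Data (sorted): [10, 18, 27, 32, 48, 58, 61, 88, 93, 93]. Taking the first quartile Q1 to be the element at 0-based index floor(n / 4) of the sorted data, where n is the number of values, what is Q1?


The list has n = 10 elements.
Q1 index = floor(10 / 4) = floor(2.5) = 2
Counting from index 0 in the sorted data, the element at index 2 is 27.
Final answer: 27


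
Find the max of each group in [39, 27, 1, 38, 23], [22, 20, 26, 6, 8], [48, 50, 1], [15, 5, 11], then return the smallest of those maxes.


Find max of each group:
  Group 1: [39, 27, 1, 38, 23] -> max = 39
  Group 2: [22, 20, 26, 6, 8] -> max = 26
  Group 3: [48, 50, 1] -> max = 50
  Group 4: [15, 5, 11] -> max = 15
Maxes: [39, 26, 50, 15]
Minimum of maxes = 15
Final answer: 15


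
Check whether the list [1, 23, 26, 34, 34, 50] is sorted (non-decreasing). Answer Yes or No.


Check consecutive pairs:
  1 <= 23? True
  23 <= 26? True
  26 <= 34? True
  34 <= 34? True
  34 <= 50? True
Every consecutive pair is in order, so the list is non-decreasing.
Final answer: Yes


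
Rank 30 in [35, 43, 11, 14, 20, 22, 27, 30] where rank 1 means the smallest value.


Sort ascending: [11, 14, 20, 22, 27, 30, 35, 43]
Find 30 in the sorted list.
30 is at position 6 (1-indexed).
Final answer: 6


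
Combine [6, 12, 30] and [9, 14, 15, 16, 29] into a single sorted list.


List A: [6, 12, 30]
List B: [9, 14, 15, 16, 29]
Repeatedly compare the front elements and take the smaller:
  6 vs 9 -> take 6
  12 vs 9 -> take 9
  12 vs 14 -> take 12
  30 vs 14 -> take 14
  30 vs 15 -> take 15
  30 vs 16 -> take 16
  30 vs 29 -> take 29
  B is exhausted; append the rest of A: [30]
Final answer: [6, 9, 12, 14, 15, 16, 29, 30]


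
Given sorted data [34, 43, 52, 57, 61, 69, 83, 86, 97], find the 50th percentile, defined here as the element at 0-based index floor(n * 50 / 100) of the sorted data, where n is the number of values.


The dataset has n = 9 elements.
Index = floor(9 * 50 / 100) = floor(450 / 100) = floor(4.5) = 4
Counting from index 0 in the sorted data, the element at index 4 is 61.
Final answer: 61


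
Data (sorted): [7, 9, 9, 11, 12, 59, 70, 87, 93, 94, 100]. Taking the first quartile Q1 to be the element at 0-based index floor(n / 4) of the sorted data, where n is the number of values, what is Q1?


The list has n = 11 elements.
Q1 index = floor(11 / 4) = floor(2.75) = 2
Counting from index 0 in the sorted data, the element at index 2 is 9.
Final answer: 9


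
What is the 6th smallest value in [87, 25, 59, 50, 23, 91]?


Sort ascending: [23, 25, 50, 59, 87, 91]
The 6th element (1-indexed) is at index 5.
Value = 91
Final answer: 91


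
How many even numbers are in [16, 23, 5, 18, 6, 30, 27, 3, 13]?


Check each element:
  16 is even
  23 is odd
  5 is odd
  18 is even
  6 is even
  30 is even
  27 is odd
  3 is odd
  13 is odd
Evens: [16, 18, 6, 30]
Count of evens = 4
Final answer: 4


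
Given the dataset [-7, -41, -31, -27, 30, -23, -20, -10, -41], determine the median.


First, sort the list: [-41, -41, -31, -27, -23, -20, -10, -7, 30]
The list has 9 elements (odd count).
The middle index is 4 (0-based), and the element there is -23.
Final answer: -23


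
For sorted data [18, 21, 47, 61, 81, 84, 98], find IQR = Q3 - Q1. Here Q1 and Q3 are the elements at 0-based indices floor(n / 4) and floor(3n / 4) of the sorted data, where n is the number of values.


The data has n = 7 elements.
Q1 index = floor(7 / 4) = floor(1.75) = 1; Q3 index = floor(3 * 7 / 4) = floor(5.25) = 5
Q1 = element at index 1 = 21
Q3 = element at index 5 = 84
IQR = 84 - 21 = 63
Final answer: 63


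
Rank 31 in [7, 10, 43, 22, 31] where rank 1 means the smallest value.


Sort ascending: [7, 10, 22, 31, 43]
Find 31 in the sorted list.
31 is at position 4 (1-indexed).
Final answer: 4


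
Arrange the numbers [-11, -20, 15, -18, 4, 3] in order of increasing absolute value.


Compute absolute values:
  |-11| = 11
  |-20| = 20
  |15| = 15
  |-18| = 18
  |4| = 4
  |3| = 3
Absolute values in increasing order: 3 < 4 < 11 < 15 < 18 < 20
Listing the original numbers in that order gives the answer.
Final answer: [3, 4, -11, 15, -18, -20]


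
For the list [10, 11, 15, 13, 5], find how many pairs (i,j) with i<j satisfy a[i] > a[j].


For each element, count the later elements that are smaller than it:
  10 (index 0): smaller elements after it = [5] -> 1
  11 (index 1): smaller elements after it = [5] -> 1
  15 (index 2): smaller elements after it = [13, 5] -> 2
  13 (index 3): smaller elements after it = [5] -> 1
Total inversions = 1 + 1 + 2 + 1 = 5
Final answer: 5


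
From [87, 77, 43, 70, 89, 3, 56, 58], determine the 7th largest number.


Sort descending: [89, 87, 77, 70, 58, 56, 43, 3]
The 7th element (1-indexed) is at index 6.
Value = 43
Final answer: 43


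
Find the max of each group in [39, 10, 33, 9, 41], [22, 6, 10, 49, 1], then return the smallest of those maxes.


Find max of each group:
  Group 1: [39, 10, 33, 9, 41] -> max = 41
  Group 2: [22, 6, 10, 49, 1] -> max = 49
Maxes: [41, 49]
Minimum of maxes = 41
Final answer: 41


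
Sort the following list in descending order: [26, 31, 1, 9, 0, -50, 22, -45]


Original list: [26, 31, 1, 9, 0, -50, 22, -45]
Repeatedly take the largest remaining element:
  Remaining [26, 31, 1, 9, 0, -50, 22, -45] -> largest is 31
  Remaining [26, 1, 9, 0, -50, 22, -45] -> largest is 26
  Remaining [1, 9, 0, -50, 22, -45] -> largest is 22
  Remaining [1, 9, 0, -50, -45] -> largest is 9
  Remaining [1, 0, -50, -45] -> largest is 1
  Remaining [0, -50, -45] -> largest is 0
  Remaining [-50, -45] -> largest is -45
  Remaining [-50] -> largest is -50
Collecting the picks in order gives the descending list.
Final answer: [31, 26, 22, 9, 1, 0, -45, -50]


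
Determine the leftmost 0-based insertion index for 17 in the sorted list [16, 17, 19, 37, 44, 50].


List is sorted: [16, 17, 19, 37, 44, 50]
We need the leftmost position where 17 can be inserted, i.e. the first index whose element is >= 17 (or the end of the list if none is).
Binary search with low=0, high=6 (0-based indices):
  low=0, high=6, mid=3: a[3]=37 >= 17, so high = 3
  low=0, high=3, mid=1: a[1]=17 >= 17, so high = 1
  low=0, high=1, mid=0: a[0]=16 < 17, so low = 1
Now low = high = 1, so the insertion index is 1.
Final answer: 1


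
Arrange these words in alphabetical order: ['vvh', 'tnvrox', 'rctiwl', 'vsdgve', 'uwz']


Compare strings character by character (the first differing letter decides):
  'rctiwl' < 'tnvrox' since 'r' < 't' at position 1
  'tnvrox' < 'uwz' since 't' < 'u' at position 1
  'uwz' < 'vsdgve' since 'u' < 'v' at position 1
  'vsdgve' < 'vvh' since 's' < 'v' at position 2
Chaining these comparisons gives the alphabetical order.
Final answer: ['rctiwl', 'tnvrox', 'uwz', 'vsdgve', 'vvh']


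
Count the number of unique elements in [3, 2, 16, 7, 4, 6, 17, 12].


List all unique values:
Distinct values: [2, 3, 4, 6, 7, 12, 16, 17]
Count = 8
Final answer: 8


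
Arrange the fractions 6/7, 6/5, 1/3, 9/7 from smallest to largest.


Convert to decimal for comparison:
  6/7 = 0.8571
  6/5 = 1.2
  1/3 = 0.3333
  9/7 = 1.2857
Decimals in increasing order: 0.3333 < 0.8571 < 1.2 < 1.2857
Writing each back as its fraction gives the sorted order.
Final answer: 1/3, 6/7, 6/5, 9/7


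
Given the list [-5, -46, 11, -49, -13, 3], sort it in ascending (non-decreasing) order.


Original list: [-5, -46, 11, -49, -13, 3]
Repeatedly take the smallest remaining element:
  Remaining [-5, -46, 11, -49, -13, 3] -> smallest is -49
  Remaining [-5, -46, 11, -13, 3] -> smallest is -46
  Remaining [-5, 11, -13, 3] -> smallest is -13
  Remaining [-5, 11, 3] -> smallest is -5
  Remaining [11, 3] -> smallest is 3
  Remaining [11] -> smallest is 11
Collecting the picks in order gives the sorted list.
Final answer: [-49, -46, -13, -5, 3, 11]


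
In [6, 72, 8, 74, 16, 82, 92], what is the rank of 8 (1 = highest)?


Sort descending: [92, 82, 74, 72, 16, 8, 6]
Find 8 in the sorted list.
8 is at position 6.
Final answer: 6


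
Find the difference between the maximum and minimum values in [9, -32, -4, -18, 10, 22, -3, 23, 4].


Maximum value: 23
Minimum value: -32
Range = 23 - (-32) = 55
Final answer: 55


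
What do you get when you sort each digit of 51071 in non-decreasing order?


The number 51071 has digits: 5, 1, 0, 7, 1
Sorted: 0, 1, 1, 5, 7
Joining the sorted digits gives the result.
Final answer: 01157


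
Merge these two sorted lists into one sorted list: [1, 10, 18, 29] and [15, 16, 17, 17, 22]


List A: [1, 10, 18, 29]
List B: [15, 16, 17, 17, 22]
Repeatedly compare the front elements and take the smaller:
  1 vs 15 -> take 1
  10 vs 15 -> take 10
  18 vs 15 -> take 15
  18 vs 16 -> take 16
  18 vs 17 -> take 17
  18 vs 17 -> take 17
  18 vs 22 -> take 18
  29 vs 22 -> take 22
  B is exhausted; append the rest of A: [29]
Final answer: [1, 10, 15, 16, 17, 17, 18, 22, 29]


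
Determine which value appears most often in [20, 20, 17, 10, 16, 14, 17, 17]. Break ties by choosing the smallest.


Count the frequency of each value:
  10 appears 1 time(s)
  14 appears 1 time(s)
  16 appears 1 time(s)
  17 appears 3 time(s)
  20 appears 2 time(s)
Maximum frequency is 3.
Only 17 reaches that frequency, so it is the mode.
Final answer: 17


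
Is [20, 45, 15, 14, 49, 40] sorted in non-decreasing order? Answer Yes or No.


Check consecutive pairs:
  20 <= 45? True
  45 <= 15? False
  15 <= 14? False
  14 <= 49? True
  49 <= 40? False
3 consecutive pair(s) are out of order, so the list is not sorted.
Final answer: No


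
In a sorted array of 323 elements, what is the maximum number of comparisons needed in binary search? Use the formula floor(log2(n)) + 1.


Binary search halves the search space each step.
Maximum comparisons = floor(log2(323)) + 1
log2(323) = 8.3354
floor(log2(323)) = 8, so 8 + 1 = 9
Final answer: 9


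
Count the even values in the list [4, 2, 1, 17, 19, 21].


Check each element:
  4 is even
  2 is even
  1 is odd
  17 is odd
  19 is odd
  21 is odd
Evens: [4, 2]
Count of evens = 2
Final answer: 2


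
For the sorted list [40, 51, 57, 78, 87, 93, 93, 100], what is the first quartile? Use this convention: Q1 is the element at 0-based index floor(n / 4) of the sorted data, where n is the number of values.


The list has n = 8 elements.
Q1 index = floor(8 / 4) = floor(2) = 2
Counting from index 0 in the sorted data, the element at index 2 is 57.
Final answer: 57


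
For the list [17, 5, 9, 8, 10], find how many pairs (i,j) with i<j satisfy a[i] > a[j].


For each element, count the later elements that are smaller than it:
  17 (index 0): smaller elements after it = [5, 9, 8, 10] -> 4
  5 (index 1): smaller elements after it = [] -> 0
  9 (index 2): smaller elements after it = [8] -> 1
  8 (index 3): smaller elements after it = [] -> 0
Total inversions = 4 + 0 + 1 + 0 = 5
Final answer: 5


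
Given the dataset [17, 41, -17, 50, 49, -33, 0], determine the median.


First, sort the list: [-33, -17, 0, 17, 41, 49, 50]
The list has 7 elements (odd count).
The middle index is 3 (0-based), and the element there is 17.
Final answer: 17


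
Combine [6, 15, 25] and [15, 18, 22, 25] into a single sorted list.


List A: [6, 15, 25]
List B: [15, 18, 22, 25]
Repeatedly compare the front elements and take the smaller:
  6 vs 15 -> take 6
  15 vs 15 -> take 15
  25 vs 15 -> take 15
  25 vs 18 -> take 18
  25 vs 22 -> take 22
  25 vs 25 -> take 25
  A is exhausted; append the rest of B: [25]
Final answer: [6, 15, 15, 18, 22, 25, 25]


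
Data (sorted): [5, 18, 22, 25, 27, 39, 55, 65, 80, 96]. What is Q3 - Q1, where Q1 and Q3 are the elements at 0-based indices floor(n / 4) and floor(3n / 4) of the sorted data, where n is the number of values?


The data has n = 10 elements.
Q1 index = floor(10 / 4) = floor(2.5) = 2; Q3 index = floor(3 * 10 / 4) = floor(7.5) = 7
Q1 = element at index 2 = 22
Q3 = element at index 7 = 65
IQR = 65 - 22 = 43
Final answer: 43


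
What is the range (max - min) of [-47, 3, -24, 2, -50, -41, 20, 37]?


Maximum value: 37
Minimum value: -50
Range = 37 - (-50) = 87
Final answer: 87


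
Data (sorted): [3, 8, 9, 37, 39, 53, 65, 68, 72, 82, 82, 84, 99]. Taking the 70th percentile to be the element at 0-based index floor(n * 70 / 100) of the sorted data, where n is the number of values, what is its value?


The dataset has n = 13 elements.
Index = floor(13 * 70 / 100) = floor(910 / 100) = floor(9.1) = 9
Counting from index 0 in the sorted data, the element at index 9 is 82.
Final answer: 82


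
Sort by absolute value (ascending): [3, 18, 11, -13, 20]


Compute absolute values:
  |3| = 3
  |18| = 18
  |11| = 11
  |-13| = 13
  |20| = 20
Absolute values in increasing order: 3 < 11 < 13 < 18 < 20
Listing the original numbers in that order gives the answer.
Final answer: [3, 11, -13, 18, 20]


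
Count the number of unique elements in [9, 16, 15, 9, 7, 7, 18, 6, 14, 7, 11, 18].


List all unique values:
Distinct values: [6, 7, 9, 11, 14, 15, 16, 18]
Count = 8
Final answer: 8


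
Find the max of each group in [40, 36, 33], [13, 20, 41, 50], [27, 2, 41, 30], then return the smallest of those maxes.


Find max of each group:
  Group 1: [40, 36, 33] -> max = 40
  Group 2: [13, 20, 41, 50] -> max = 50
  Group 3: [27, 2, 41, 30] -> max = 41
Maxes: [40, 50, 41]
Minimum of maxes = 40
Final answer: 40


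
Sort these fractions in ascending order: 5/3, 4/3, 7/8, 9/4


Convert to decimal for comparison:
  5/3 = 1.6667
  4/3 = 1.3333
  7/8 = 0.875
  9/4 = 2.25
Decimals in increasing order: 0.875 < 1.3333 < 1.6667 < 2.25
Writing each back as its fraction gives the sorted order.
Final answer: 7/8, 4/3, 5/3, 9/4


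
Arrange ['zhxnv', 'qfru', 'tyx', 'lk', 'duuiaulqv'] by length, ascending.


Compute lengths:
  'zhxnv' has length 5
  'qfru' has length 4
  'tyx' has length 3
  'lk' has length 2
  'duuiaulqv' has length 9
Lengths in increasing order: 2 < 3 < 4 < 5 < 9
Listing the words in that order gives the answer.
Final answer: ['lk', 'tyx', 'qfru', 'zhxnv', 'duuiaulqv']


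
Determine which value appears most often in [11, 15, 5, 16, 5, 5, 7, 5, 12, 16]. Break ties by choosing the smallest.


Count the frequency of each value:
  5 appears 4 time(s)
  7 appears 1 time(s)
  11 appears 1 time(s)
  12 appears 1 time(s)
  15 appears 1 time(s)
  16 appears 2 time(s)
Maximum frequency is 4.
Only 5 reaches that frequency, so it is the mode.
Final answer: 5


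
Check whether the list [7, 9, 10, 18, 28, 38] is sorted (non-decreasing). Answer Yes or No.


Check consecutive pairs:
  7 <= 9? True
  9 <= 10? True
  10 <= 18? True
  18 <= 28? True
  28 <= 38? True
Every consecutive pair is in order, so the list is non-decreasing.
Final answer: Yes


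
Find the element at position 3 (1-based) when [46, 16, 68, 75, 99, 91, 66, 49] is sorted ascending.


Sort ascending: [16, 46, 49, 66, 68, 75, 91, 99]
The 3rd element (1-indexed) is at index 2.
Value = 49
Final answer: 49


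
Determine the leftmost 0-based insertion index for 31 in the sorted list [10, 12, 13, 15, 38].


List is sorted: [10, 12, 13, 15, 38]
We need the leftmost position where 31 can be inserted, i.e. the first index whose element is >= 31 (or the end of the list if none is).
Binary search with low=0, high=5 (0-based indices):
  low=0, high=5, mid=2: a[2]=13 < 31, so low = 3
  low=3, high=5, mid=4: a[4]=38 >= 31, so high = 4
  low=3, high=4, mid=3: a[3]=15 < 31, so low = 4
Now low = high = 4, so the insertion index is 4.
Final answer: 4


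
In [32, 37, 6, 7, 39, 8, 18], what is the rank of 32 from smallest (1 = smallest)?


Sort ascending: [6, 7, 8, 18, 32, 37, 39]
Find 32 in the sorted list.
32 is at position 5 (1-indexed).
Final answer: 5


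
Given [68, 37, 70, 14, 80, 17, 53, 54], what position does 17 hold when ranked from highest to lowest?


Sort descending: [80, 70, 68, 54, 53, 37, 17, 14]
Find 17 in the sorted list.
17 is at position 7.
Final answer: 7


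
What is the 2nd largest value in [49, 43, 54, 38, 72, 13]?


Sort descending: [72, 54, 49, 43, 38, 13]
The 2nd element (1-indexed) is at index 1.
Value = 54
Final answer: 54


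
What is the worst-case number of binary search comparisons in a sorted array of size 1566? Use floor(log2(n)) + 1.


Binary search halves the search space each step.
Maximum comparisons = floor(log2(1566)) + 1
log2(1566) = 10.6129
floor(log2(1566)) = 10, so 10 + 1 = 11
Final answer: 11


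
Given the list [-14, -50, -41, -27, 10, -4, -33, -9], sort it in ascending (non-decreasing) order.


Original list: [-14, -50, -41, -27, 10, -4, -33, -9]
Repeatedly take the smallest remaining element:
  Remaining [-14, -50, -41, -27, 10, -4, -33, -9] -> smallest is -50
  Remaining [-14, -41, -27, 10, -4, -33, -9] -> smallest is -41
  Remaining [-14, -27, 10, -4, -33, -9] -> smallest is -33
  Remaining [-14, -27, 10, -4, -9] -> smallest is -27
  Remaining [-14, 10, -4, -9] -> smallest is -14
  Remaining [10, -4, -9] -> smallest is -9
  Remaining [10, -4] -> smallest is -4
  Remaining [10] -> smallest is 10
Collecting the picks in order gives the sorted list.
Final answer: [-50, -41, -33, -27, -14, -9, -4, 10]


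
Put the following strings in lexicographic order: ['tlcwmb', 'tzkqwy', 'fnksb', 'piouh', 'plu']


Compare strings character by character (the first differing letter decides):
  'fnksb' < 'piouh' since 'f' < 'p' at position 1
  'piouh' < 'plu' since 'i' < 'l' at position 2
  'plu' < 'tlcwmb' since 'p' < 't' at position 1
  'tlcwmb' < 'tzkqwy' since 'l' < 'z' at position 2
Chaining these comparisons gives the alphabetical order.
Final answer: ['fnksb', 'piouh', 'plu', 'tlcwmb', 'tzkqwy']


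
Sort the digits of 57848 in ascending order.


The number 57848 has digits: 5, 7, 8, 4, 8
Sorted: 4, 5, 7, 8, 8
Joining the sorted digits gives the result.
Final answer: 45788


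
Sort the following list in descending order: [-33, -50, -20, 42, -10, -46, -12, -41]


Original list: [-33, -50, -20, 42, -10, -46, -12, -41]
Repeatedly take the largest remaining element:
  Remaining [-33, -50, -20, 42, -10, -46, -12, -41] -> largest is 42
  Remaining [-33, -50, -20, -10, -46, -12, -41] -> largest is -10
  Remaining [-33, -50, -20, -46, -12, -41] -> largest is -12
  Remaining [-33, -50, -20, -46, -41] -> largest is -20
  Remaining [-33, -50, -46, -41] -> largest is -33
  Remaining [-50, -46, -41] -> largest is -41
  Remaining [-50, -46] -> largest is -46
  Remaining [-50] -> largest is -50
Collecting the picks in order gives the descending list.
Final answer: [42, -10, -12, -20, -33, -41, -46, -50]


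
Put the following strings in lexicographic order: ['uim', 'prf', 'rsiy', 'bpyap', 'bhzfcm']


Compare strings character by character (the first differing letter decides):
  'bhzfcm' < 'bpyap' since 'h' < 'p' at position 2
  'bpyap' < 'prf' since 'b' < 'p' at position 1
  'prf' < 'rsiy' since 'p' < 'r' at position 1
  'rsiy' < 'uim' since 'r' < 'u' at position 1
Chaining these comparisons gives the alphabetical order.
Final answer: ['bhzfcm', 'bpyap', 'prf', 'rsiy', 'uim']
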